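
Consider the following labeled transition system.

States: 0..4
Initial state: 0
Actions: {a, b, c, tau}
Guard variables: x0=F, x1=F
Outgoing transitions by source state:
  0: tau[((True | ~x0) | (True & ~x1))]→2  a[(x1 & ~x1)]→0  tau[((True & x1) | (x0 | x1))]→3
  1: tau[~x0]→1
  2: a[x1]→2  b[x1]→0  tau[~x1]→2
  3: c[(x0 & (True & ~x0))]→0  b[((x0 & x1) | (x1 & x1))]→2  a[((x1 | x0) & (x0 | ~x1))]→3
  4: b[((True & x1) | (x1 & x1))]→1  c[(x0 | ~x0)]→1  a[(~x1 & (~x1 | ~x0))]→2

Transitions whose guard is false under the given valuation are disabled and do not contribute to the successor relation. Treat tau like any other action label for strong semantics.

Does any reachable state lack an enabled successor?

Answer: DEADLOCK-FREE

Analysis:
Reachable = {0,2}
  0: tau→2  [deg 1]
  2: tau→2  [deg 1]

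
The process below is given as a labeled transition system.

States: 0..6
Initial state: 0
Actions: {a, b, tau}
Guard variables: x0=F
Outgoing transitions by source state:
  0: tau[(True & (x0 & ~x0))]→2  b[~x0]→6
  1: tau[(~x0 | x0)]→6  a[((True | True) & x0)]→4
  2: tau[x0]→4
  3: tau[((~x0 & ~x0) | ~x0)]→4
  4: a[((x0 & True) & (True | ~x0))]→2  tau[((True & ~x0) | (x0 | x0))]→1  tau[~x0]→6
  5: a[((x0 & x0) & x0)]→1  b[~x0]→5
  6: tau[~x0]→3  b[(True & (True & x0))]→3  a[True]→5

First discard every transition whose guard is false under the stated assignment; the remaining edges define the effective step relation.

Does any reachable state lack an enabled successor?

R = {0,1,3,4,5,6}
  0: b→6  [1 out]
  1: tau→6  [1 out]
  3: tau→4  [1 out]
  4: tau→1  tau→6  [2 out]
  5: b→5  [1 out]
  6: a→5  tau→3  [2 out]

Answer: DEADLOCK-FREE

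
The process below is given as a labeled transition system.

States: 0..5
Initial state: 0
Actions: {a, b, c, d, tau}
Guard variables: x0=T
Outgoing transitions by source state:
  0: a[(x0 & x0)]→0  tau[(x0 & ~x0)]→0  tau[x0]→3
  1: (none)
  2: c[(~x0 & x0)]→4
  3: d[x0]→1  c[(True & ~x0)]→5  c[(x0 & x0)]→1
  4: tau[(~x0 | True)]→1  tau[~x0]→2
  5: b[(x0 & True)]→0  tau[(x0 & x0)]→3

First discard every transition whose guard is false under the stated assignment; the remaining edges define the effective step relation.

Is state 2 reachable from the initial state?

Guard filter leaves 7 enabled edge(s).
Layer 0: {0}
Layer 1: {3}  total {0,3}
Layer 2: {1}  total {0,1,3}
Reachable = {0,1,3}

Answer: UNREACHABLE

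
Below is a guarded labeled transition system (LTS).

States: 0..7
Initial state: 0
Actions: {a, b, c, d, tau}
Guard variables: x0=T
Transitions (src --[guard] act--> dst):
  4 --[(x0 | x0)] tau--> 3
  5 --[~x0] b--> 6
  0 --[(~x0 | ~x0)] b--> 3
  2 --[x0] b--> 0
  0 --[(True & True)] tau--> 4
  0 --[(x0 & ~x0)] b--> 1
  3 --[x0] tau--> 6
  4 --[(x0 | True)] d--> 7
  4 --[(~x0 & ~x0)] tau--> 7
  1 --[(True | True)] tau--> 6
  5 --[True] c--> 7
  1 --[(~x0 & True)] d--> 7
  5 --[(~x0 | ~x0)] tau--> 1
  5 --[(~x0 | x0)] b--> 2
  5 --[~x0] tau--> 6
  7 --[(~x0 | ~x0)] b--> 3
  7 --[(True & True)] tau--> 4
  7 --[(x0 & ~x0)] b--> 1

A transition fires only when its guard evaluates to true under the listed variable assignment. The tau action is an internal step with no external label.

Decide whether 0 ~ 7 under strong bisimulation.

Compute ~ classes (split until stable):
  π0 = {{0,1,2,3,4,5,6,7}}
  π1 = {{0,1,3,7},{2},{4},{5},{6}}
  π2 = {{0,7},{1,3},{2},{4},{5},{6}}
6 equivalence class(es) (converged in 3)
[0]={0,7}  [7]={0,7}

Answer: BISIMILAR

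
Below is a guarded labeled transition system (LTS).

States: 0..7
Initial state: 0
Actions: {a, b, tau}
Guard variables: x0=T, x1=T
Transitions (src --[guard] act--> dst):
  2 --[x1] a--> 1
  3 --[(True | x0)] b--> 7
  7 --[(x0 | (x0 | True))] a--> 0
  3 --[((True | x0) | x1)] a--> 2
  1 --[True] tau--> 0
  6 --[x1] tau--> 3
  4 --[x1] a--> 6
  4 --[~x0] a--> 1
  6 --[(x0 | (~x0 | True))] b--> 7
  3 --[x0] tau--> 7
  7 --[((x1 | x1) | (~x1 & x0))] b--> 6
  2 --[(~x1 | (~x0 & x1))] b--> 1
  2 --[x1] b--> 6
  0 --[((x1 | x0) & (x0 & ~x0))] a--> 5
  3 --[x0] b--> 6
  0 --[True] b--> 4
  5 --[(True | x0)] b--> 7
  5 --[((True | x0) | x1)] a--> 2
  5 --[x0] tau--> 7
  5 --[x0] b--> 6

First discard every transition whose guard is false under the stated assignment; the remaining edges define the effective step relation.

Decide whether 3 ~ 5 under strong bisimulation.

Refine partition for ~:
  π0 = {{0,1,2,3,4,5,6,7}}
  π1 = {{0},{1},{2,7},{3,5},{4},{6}}
  π2 = {{0},{1},{2},{3,5},{4},{6},{7}}
7 equivalence class(es) (converged in 3)
[3]={3,5}  [5]={3,5}

Answer: BISIMILAR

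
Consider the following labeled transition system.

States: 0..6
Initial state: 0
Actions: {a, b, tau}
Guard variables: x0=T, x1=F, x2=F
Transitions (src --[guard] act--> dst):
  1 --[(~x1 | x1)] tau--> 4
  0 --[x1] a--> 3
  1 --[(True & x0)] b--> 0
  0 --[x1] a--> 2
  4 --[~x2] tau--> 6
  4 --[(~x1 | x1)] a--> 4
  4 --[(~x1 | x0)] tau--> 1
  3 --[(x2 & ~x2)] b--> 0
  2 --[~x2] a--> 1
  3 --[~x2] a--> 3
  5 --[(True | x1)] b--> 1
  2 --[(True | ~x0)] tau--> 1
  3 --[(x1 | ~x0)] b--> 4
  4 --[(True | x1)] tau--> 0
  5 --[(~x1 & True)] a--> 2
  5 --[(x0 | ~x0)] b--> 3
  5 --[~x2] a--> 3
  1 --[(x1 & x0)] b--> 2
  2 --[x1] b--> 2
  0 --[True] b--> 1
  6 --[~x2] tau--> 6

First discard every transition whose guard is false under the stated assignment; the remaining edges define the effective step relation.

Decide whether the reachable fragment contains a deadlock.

Answer: DEADLOCK-FREE

Working:
R = {0,1,4,6}
  0: b→1  [1 exit(s)]
  1: b→0  tau→4  [2 exit(s)]
  4: a→4  tau→0  tau→1  tau→6  [4 exit(s)]
  6: tau→6  [1 exit(s)]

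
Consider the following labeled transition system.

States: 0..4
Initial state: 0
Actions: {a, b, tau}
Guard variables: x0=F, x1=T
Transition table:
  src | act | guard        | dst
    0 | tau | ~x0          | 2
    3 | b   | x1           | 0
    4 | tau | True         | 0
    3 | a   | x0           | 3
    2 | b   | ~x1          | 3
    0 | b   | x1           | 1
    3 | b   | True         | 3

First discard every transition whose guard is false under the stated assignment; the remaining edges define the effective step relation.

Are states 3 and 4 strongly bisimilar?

Answer: NOT BISIMILAR

Trace:
Refine partition for ~:
  π0 = {{0,1,2,3,4}}
  π1 = {{0},{1,2},{3},{4}}
stable after 2 split(s): 4 block(s)
class of 3: {3}; class of 4: {4}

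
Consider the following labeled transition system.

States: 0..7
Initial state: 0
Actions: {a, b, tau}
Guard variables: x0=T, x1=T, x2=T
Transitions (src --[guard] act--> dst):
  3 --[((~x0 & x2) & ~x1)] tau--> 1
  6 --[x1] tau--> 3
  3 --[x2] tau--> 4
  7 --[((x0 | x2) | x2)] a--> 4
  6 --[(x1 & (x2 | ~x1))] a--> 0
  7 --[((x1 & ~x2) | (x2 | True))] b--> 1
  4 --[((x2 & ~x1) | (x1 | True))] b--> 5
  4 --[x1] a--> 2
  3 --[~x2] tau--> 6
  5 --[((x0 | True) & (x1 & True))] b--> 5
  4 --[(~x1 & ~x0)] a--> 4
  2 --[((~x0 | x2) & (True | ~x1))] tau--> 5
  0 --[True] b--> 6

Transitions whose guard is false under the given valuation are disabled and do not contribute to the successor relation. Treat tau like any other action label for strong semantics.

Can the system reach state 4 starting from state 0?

Answer: REACHABLE

Analysis:
10 transition(s) survive guard evaluation.
Layer 0: {0}
Layer 1: {6}  total {0,6}
Layer 2: {3}  total {0,3,6}
Layer 3: {4}  total {0,3,4,6}
Layer 4: {2,5}  total {0,2,3,4,5,6}
Reachable = {0,2,3,4,5,6}
Path to 4: b·tau·tau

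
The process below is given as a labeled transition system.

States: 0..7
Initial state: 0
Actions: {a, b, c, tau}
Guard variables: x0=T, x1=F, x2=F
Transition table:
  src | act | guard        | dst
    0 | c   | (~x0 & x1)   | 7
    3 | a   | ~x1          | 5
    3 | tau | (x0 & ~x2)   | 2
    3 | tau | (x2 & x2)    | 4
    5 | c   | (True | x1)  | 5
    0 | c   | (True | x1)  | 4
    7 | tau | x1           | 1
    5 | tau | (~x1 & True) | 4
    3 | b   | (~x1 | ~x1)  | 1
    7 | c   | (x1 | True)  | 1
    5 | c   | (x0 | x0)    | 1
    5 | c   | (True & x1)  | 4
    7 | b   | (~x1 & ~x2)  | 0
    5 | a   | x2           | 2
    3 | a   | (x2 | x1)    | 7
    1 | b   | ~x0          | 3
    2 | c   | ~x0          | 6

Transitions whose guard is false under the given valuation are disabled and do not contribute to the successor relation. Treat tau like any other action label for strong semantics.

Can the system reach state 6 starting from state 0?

Answer: UNREACHABLE

Working:
9 transition(s) survive guard evaluation.
depth 0: {0}
depth 1: {4}  total {0,4}
R = {0,4}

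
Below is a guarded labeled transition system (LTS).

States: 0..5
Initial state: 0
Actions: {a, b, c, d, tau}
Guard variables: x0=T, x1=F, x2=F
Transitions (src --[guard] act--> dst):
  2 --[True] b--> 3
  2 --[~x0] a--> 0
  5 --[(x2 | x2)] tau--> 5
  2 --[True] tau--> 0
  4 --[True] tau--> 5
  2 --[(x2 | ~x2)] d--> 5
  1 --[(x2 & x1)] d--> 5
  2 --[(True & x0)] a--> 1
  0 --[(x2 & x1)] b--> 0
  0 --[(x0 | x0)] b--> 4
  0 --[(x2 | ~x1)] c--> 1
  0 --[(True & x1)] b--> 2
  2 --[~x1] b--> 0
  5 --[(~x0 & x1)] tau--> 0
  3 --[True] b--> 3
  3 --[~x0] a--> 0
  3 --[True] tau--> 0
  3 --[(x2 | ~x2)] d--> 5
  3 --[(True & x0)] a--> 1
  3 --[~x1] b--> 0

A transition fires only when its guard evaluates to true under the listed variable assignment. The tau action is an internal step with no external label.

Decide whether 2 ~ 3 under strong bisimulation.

Refine partition for ~:
  round 0: {{0,1,2,3,4,5}}
  round 1: {{0},{1,5},{2,3},{4}}
stable after 2 split(s): 4 block(s)
class of 2: {2,3}; class of 3: {2,3}

Answer: BISIMILAR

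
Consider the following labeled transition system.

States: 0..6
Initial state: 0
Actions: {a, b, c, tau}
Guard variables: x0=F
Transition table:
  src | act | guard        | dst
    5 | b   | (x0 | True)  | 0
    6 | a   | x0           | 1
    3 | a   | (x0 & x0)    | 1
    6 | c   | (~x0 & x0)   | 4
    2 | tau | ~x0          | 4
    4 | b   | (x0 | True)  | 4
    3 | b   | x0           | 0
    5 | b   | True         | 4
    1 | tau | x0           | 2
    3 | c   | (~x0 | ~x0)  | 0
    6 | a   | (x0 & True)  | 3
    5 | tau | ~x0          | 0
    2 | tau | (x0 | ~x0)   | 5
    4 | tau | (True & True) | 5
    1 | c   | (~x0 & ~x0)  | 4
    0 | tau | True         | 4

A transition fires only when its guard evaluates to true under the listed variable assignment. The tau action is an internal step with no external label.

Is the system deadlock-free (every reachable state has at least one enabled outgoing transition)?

Answer: DEADLOCK-FREE

Working:
Reachable = {0,4,5}
  0: tau→4  [1 out]
  4: b→4  tau→5  [2 out]
  5: b→0  b→4  tau→0  [3 out]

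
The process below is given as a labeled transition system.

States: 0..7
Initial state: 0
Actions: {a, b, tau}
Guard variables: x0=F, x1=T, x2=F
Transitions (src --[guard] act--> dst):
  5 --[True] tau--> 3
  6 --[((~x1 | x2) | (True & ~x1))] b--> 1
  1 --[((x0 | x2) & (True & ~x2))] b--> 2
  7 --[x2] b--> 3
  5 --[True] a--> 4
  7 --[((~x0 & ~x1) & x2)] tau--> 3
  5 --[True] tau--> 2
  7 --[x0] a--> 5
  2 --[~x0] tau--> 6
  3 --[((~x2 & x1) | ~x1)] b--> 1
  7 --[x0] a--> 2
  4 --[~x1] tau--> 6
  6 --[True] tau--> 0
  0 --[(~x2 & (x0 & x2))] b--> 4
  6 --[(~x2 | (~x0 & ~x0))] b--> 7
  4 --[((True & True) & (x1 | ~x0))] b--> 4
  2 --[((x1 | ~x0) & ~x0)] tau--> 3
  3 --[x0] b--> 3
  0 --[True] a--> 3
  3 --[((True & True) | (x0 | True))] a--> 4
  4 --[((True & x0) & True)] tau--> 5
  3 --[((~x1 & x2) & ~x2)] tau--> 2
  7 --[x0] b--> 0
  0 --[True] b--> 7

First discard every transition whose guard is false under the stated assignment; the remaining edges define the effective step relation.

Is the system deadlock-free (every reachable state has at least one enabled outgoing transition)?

Answer: DEADLOCK at state 1

Trace:
Reachable = {0,1,3,4,7}
  0: a→3  b→7  [2 out]
  1: ∅  [STUCK]
  3: a→4  b→1  [2 out]
  4: b→4  [1 out]
  7: ∅  [STUCK]
trace reaching 1: a·b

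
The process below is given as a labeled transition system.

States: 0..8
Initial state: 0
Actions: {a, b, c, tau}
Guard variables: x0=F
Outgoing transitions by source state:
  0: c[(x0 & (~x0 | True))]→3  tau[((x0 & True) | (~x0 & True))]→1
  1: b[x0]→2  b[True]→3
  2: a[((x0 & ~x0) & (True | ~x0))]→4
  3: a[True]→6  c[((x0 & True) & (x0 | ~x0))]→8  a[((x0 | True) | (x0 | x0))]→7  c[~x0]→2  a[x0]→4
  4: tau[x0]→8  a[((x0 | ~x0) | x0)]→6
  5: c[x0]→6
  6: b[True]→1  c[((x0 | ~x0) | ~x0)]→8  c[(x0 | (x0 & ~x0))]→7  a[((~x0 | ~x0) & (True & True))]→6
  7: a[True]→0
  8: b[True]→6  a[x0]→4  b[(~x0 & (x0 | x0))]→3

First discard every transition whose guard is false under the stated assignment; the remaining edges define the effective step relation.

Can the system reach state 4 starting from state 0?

11 transition(s) survive guard evaluation.
depth 0: {0}
depth 1: {1}  now seen {0,1}
depth 2: {3}  now seen {0,1,3}
depth 3: {2,6,7}  now seen {0,1,2,3,6,7}
depth 4: {8}  now seen {0,1,2,3,6,7,8}
Reachable = {0,1,2,3,6,7,8}

Answer: UNREACHABLE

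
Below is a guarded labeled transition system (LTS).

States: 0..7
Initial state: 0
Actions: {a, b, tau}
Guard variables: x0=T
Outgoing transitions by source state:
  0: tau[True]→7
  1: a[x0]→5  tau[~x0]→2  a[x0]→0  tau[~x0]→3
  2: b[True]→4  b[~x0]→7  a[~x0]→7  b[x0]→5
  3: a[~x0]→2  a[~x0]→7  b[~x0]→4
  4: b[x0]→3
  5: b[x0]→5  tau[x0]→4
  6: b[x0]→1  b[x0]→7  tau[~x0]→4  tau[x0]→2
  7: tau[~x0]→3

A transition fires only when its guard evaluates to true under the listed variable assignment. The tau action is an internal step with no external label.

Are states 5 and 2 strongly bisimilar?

Answer: NOT BISIMILAR

Working:
Compute ~ classes (split until stable):
  P[0] = {{0,1,2,3,4,5,6,7}}
  P[1] = {{0},{1},{2,4},{3,7},{5,6}}
  P[2] = {{0},{1},{2},{3,7},{4},{5},{6}}
stable after 3 split(s): 7 block(s)
5∈{5}, 2∈{2}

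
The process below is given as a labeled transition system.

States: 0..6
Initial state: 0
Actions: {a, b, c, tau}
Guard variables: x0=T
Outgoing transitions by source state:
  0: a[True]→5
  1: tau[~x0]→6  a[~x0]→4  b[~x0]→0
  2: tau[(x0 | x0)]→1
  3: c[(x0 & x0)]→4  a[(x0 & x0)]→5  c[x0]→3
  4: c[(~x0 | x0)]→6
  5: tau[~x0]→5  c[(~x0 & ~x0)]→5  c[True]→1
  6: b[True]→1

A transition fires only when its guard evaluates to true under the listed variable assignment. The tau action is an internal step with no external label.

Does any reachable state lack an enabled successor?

Reachable = {0,1,5}
  0: a→5  [1 out]
  1: ∅  [no exit]
  5: c→1  [1 out]
trace reaching 1: a·c

Answer: DEADLOCK at state 1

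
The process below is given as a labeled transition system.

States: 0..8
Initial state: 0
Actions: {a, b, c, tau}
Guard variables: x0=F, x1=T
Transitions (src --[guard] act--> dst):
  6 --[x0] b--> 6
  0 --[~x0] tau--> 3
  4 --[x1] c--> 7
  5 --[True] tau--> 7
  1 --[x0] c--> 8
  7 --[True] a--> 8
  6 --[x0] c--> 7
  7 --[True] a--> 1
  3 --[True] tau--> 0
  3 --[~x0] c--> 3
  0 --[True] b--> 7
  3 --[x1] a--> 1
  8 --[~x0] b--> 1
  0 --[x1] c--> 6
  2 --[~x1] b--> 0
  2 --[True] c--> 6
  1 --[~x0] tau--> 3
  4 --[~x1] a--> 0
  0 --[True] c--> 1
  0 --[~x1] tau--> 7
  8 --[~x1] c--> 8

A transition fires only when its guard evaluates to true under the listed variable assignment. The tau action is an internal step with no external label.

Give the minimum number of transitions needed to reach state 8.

Answer: 2

Analysis:
Layered search for 8:
  L0 = {0}
  L1 = {1,3,6,7}
  L2 = {8}
first hit 8 at d=2 via b·a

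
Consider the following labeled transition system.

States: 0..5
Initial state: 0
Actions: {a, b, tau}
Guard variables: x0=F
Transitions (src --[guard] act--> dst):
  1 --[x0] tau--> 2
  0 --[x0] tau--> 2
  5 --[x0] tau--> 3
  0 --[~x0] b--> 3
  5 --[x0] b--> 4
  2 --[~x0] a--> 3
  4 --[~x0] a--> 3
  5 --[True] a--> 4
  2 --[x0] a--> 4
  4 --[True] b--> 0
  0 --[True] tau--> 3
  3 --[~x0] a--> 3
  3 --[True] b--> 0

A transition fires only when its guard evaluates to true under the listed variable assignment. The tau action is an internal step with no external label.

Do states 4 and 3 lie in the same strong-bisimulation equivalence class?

Answer: BISIMILAR

Analysis:
Refine partition for ~:
  P[0] = {{0,1,2,3,4,5}}
  P[1] = {{0},{1},{2,5},{3,4}}
stable after 2 split(s): 4 block(s)
[4]={3,4}  [3]={3,4}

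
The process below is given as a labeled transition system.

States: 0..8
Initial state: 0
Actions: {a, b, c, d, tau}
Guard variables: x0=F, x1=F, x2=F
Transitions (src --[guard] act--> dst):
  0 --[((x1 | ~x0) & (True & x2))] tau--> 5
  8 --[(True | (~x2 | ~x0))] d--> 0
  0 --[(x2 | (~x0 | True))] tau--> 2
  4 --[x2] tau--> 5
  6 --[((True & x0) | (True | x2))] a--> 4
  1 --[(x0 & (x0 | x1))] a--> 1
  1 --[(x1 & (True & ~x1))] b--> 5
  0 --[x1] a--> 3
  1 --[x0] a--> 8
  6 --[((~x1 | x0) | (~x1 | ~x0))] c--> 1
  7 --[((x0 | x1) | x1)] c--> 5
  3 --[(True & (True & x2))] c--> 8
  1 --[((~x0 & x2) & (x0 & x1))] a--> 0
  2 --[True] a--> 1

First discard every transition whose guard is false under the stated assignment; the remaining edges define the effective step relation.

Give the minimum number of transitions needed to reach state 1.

Layered search for 1:
  Layer 0: {0}
  Layer 1: {2}
  Layer 2: {1}
depth(1)=2, e.g. tau·a

Answer: 2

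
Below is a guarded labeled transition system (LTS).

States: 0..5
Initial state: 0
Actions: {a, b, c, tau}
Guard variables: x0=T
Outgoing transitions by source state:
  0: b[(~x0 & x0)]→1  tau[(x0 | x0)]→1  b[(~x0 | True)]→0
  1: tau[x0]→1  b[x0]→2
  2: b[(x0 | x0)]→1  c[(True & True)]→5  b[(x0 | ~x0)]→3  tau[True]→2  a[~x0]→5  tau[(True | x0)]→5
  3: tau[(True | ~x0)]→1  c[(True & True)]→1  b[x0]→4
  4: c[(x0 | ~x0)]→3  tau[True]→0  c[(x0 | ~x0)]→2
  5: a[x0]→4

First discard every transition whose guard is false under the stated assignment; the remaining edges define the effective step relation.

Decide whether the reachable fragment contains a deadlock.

R = {0,1,2,3,4,5}
  0: b→0  tau→1  [deg 2]
  1: b→2  tau→1  [deg 2]
  2: b→1  b→3  c→5  tau→2  tau→5  [deg 5]
  3: b→4  c→1  tau→1  [deg 3]
  4: c→2  c→3  tau→0  [deg 3]
  5: a→4  [deg 1]

Answer: DEADLOCK-FREE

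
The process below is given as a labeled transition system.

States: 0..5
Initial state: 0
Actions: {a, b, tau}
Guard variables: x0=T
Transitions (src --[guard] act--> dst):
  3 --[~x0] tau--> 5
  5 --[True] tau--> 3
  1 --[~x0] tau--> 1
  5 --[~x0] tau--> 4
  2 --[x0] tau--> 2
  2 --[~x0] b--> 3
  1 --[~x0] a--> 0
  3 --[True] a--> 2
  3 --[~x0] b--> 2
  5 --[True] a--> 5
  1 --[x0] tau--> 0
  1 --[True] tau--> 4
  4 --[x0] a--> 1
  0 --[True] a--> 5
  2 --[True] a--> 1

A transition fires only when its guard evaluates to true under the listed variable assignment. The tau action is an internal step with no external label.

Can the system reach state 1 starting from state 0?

After dropping false guards: 9 live edges.
L0 = {0}
L1 = {5}  cumulative {0,5}
L2 = {3}  cumulative {0,3,5}
L3 = {2}  cumulative {0,2,3,5}
L4 = {1}  cumulative {0,1,2,3,5}
L5 = {4}  cumulative {0,1,2,3,4,5}
Reach set: {0,1,2,3,4,5}
witness 1: a·tau·a·a

Answer: REACHABLE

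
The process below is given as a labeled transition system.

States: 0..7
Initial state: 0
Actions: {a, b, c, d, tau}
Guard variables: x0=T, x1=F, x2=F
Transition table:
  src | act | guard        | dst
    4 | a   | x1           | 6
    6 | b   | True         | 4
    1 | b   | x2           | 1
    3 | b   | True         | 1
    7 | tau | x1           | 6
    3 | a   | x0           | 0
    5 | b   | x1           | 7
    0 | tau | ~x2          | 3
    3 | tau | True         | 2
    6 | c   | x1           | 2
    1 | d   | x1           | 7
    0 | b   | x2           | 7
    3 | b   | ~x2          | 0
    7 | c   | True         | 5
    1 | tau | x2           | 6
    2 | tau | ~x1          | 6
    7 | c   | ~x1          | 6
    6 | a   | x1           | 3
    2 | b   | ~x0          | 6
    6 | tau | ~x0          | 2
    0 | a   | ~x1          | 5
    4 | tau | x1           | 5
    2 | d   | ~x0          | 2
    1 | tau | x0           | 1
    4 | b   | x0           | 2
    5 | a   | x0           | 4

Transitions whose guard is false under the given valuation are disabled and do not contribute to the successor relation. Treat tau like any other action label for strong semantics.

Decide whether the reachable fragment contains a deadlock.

Reachable = {0,1,2,3,4,5,6}
  0: a→5  tau→3  [deg 2]
  1: tau→1  [deg 1]
  2: tau→6  [deg 1]
  3: a→0  b→0  b→1  tau→2  [deg 4]
  4: b→2  [deg 1]
  5: a→4  [deg 1]
  6: b→4  [deg 1]

Answer: DEADLOCK-FREE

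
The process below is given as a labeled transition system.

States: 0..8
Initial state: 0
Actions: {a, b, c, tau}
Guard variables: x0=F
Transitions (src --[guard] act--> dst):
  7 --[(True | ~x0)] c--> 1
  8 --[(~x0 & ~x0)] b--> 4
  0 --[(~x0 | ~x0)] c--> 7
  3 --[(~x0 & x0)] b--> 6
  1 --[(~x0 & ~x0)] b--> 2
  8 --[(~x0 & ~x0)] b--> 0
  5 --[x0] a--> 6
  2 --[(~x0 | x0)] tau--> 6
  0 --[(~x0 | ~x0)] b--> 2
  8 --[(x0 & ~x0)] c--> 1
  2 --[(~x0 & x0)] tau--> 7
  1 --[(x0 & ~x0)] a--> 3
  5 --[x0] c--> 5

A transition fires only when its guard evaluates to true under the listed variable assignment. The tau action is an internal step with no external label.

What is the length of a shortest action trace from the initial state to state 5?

Answer: UNREACHABLE

Trace:
Layered search for 5:
  L0 = {0}
  L1 = {2,7}
  L2 = {1,6}
5 never appears.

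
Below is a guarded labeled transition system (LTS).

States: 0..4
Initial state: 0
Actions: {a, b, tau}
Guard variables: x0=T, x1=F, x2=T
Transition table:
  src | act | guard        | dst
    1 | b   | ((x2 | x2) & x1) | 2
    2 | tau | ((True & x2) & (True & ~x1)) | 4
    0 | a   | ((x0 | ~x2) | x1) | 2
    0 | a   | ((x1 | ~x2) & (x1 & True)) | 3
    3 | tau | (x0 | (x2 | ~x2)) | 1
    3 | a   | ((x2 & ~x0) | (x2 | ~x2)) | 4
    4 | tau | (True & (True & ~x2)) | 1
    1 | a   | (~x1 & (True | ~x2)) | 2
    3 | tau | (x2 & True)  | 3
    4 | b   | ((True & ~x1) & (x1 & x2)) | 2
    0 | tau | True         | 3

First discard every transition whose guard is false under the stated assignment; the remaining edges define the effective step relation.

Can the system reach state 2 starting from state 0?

Answer: REACHABLE

Trace:
After dropping false guards: 7 live edges.
depth 0: {0}
depth 1: {2,3}  now seen {0,2,3}
depth 2: {1,4}  now seen {0,1,2,3,4}
Reach set: {0,1,2,3,4}
Path to 2: a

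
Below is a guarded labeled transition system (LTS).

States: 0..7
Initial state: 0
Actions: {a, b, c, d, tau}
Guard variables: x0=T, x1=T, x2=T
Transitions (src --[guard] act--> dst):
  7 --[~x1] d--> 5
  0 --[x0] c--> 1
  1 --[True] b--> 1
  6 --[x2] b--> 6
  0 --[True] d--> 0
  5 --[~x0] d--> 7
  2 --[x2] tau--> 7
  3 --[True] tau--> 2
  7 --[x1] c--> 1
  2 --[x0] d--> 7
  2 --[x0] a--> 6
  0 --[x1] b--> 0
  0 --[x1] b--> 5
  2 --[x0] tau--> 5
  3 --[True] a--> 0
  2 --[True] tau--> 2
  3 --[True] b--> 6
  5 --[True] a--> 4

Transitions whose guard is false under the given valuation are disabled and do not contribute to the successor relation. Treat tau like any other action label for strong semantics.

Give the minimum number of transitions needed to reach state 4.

BFS to 4:
  depth 0: {0}
  depth 1: {1,5}
  depth 2: {4}
4 enters at depth 2; path b·a

Answer: 2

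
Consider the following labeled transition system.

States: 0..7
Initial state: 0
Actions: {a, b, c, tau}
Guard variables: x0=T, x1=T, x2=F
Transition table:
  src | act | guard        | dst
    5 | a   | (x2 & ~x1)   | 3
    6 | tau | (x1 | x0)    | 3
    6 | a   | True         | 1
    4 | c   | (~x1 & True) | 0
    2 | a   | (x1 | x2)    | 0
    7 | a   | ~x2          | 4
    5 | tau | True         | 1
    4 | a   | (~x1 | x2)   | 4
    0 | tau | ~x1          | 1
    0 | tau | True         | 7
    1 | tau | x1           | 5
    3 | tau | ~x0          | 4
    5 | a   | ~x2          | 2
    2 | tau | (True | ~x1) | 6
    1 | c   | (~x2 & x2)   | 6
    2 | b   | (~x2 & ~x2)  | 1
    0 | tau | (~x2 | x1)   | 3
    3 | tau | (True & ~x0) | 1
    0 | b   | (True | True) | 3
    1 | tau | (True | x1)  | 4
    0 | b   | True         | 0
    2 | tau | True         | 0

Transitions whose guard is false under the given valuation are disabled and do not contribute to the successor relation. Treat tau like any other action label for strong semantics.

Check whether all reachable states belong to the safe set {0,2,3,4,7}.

Allowed set {0,2,3,4,7}
Reach set: {0,3,4,7}
  0: ✓
  3: ✓
  4: ✓
  7: ✓

Answer: INVARIANT HOLDS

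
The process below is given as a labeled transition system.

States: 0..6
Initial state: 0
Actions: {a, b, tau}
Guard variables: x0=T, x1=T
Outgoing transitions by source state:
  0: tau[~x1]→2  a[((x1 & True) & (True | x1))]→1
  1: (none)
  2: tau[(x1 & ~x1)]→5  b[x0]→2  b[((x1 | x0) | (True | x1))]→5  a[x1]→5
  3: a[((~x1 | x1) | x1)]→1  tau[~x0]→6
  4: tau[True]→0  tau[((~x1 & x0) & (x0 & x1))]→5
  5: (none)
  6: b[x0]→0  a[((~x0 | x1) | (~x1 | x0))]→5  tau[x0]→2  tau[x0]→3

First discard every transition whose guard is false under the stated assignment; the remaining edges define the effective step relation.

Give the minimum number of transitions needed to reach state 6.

Answer: UNREACHABLE

Trace:
Layered search for 6:
  depth 0: {0}
  depth 1: {1}
6 never appears.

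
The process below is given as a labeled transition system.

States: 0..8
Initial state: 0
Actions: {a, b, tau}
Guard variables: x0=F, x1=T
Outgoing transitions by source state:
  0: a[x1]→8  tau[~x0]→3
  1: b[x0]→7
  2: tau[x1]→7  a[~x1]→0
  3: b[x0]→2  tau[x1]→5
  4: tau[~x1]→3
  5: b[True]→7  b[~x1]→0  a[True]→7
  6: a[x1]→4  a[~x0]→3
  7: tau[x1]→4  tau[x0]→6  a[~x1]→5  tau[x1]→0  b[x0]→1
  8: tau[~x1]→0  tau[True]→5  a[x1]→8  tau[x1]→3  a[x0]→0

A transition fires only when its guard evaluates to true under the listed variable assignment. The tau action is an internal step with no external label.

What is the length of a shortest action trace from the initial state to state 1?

Answer: UNREACHABLE

Analysis:
Breadth-first toward 1:
  depth 0: {0}
  depth 1: {3,8}
  depth 2: {5}
  depth 3: {7}
  depth 4: {4}
1 never appears.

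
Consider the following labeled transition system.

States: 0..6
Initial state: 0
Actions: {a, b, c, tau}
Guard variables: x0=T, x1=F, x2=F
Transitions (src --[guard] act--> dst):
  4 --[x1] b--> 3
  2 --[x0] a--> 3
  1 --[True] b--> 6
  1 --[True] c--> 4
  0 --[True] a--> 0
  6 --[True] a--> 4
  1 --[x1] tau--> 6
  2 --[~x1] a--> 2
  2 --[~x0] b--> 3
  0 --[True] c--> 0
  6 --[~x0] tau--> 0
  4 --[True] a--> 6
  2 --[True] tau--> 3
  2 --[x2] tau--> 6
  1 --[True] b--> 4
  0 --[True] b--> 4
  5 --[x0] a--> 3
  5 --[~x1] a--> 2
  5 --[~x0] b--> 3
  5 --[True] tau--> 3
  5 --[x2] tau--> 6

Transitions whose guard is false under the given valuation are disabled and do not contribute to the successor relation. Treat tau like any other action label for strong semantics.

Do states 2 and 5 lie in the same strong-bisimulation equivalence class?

Answer: BISIMILAR

Analysis:
Refine partition for ~:
  round 0: {{0,1,2,3,4,5,6}}
  round 1: {{0},{1},{2,5},{3},{4,6}}
5 equivalence class(es) (converged in 2)
2∈{2,5}, 5∈{2,5}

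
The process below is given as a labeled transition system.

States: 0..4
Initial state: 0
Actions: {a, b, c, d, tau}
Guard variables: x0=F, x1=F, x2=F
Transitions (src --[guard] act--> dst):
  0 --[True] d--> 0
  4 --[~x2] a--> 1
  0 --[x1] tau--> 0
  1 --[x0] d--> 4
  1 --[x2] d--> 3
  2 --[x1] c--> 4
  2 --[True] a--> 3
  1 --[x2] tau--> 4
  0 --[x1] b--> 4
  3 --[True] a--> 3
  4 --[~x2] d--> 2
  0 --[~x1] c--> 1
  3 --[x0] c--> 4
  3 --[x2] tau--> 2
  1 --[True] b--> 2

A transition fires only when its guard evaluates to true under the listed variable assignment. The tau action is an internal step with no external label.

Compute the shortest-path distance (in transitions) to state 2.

Answer: 2

Trace:
Layered search for 2:
  Layer 0: {0}
  Layer 1: {1}
  Layer 2: {2}
2 enters at depth 2; path c·b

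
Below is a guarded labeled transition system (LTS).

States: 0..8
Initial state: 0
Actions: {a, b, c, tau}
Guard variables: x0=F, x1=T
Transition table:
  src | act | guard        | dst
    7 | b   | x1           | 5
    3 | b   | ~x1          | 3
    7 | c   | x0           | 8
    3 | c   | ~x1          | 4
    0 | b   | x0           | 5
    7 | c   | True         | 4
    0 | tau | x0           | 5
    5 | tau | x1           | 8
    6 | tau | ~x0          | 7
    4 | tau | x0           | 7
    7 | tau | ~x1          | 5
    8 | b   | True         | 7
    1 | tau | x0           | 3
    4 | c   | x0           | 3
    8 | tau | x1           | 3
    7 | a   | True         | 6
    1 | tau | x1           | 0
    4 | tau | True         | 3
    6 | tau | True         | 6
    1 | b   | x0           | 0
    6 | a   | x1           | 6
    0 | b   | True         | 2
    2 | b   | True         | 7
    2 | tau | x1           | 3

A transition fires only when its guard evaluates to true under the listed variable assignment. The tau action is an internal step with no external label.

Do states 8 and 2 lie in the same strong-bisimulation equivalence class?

Bisimulation quotient by refinement:
  π0 = {{0,1,2,3,4,5,6,7,8}}
  π1 = {{0},{1,4,5},{2,8},{3},{6},{7}}
  π2 = {{0},{1},{2,8},{3},{4},{5},{6},{7}}
Fixed point at round 3; 8 class(es).
[8]={2,8}  [2]={2,8}

Answer: BISIMILAR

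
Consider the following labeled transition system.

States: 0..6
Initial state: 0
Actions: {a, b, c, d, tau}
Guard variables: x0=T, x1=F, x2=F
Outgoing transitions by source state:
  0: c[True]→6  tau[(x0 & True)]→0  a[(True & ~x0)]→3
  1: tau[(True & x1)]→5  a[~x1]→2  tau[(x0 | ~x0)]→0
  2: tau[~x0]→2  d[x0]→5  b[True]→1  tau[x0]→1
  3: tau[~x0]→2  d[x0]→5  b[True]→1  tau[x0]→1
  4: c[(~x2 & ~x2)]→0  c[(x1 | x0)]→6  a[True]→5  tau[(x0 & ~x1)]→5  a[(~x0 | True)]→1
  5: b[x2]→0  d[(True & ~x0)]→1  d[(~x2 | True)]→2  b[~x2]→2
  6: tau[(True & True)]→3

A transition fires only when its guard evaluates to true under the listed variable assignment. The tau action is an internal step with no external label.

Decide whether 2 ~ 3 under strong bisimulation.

Refine partition for ~:
  π0 = {{0,1,2,3,4,5,6}}
  π1 = {{0},{1},{2,3},{4},{5},{6}}
Fixed point at round 2; 6 class(es).
class of 2: {2,3}; class of 3: {2,3}

Answer: BISIMILAR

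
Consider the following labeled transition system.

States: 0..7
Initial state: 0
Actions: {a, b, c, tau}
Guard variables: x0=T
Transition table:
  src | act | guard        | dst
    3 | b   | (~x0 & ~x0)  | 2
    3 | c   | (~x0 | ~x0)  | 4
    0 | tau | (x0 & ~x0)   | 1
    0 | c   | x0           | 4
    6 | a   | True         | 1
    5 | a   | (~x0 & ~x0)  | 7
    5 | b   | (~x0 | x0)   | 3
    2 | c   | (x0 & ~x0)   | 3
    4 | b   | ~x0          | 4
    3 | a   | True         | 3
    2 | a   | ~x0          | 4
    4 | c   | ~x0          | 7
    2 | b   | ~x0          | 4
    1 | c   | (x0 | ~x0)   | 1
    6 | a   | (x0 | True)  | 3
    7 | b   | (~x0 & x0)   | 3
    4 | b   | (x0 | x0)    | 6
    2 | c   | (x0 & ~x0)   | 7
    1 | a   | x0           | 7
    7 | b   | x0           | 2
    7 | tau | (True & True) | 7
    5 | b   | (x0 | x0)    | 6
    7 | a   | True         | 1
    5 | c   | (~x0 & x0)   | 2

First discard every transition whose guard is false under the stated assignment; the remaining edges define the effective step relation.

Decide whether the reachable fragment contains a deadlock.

R = {0,1,2,3,4,6,7}
  0: c→4  [1 exit(s)]
  1: a→7  c→1  [2 exit(s)]
  2: ∅  [STUCK]
  3: a→3  [1 exit(s)]
  4: b→6  [1 exit(s)]
  6: a→1  a→3  [2 exit(s)]
  7: a→1  b→2  tau→7  [3 exit(s)]
Path to 2: c·b·a·a·b

Answer: DEADLOCK at state 2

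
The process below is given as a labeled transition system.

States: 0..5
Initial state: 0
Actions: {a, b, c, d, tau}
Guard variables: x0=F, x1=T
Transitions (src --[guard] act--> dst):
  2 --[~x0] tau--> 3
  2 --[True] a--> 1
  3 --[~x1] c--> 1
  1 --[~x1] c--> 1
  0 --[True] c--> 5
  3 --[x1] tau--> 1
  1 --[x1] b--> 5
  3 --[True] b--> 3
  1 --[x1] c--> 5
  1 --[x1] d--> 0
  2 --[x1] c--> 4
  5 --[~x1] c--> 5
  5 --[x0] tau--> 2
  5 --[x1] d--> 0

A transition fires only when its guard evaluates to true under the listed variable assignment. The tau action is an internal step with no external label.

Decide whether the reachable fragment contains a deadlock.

Answer: DEADLOCK-FREE

Trace:
R = {0,5}
  0: c→5  [deg 1]
  5: d→0  [deg 1]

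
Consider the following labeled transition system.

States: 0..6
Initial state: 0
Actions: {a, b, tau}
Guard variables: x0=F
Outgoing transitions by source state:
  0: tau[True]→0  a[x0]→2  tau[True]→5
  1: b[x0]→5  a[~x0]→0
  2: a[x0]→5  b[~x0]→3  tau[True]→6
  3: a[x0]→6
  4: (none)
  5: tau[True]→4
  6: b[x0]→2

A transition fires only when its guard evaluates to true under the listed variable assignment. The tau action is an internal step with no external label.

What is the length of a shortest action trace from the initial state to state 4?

Answer: 2

Analysis:
Breadth-first toward 4:
  L0 = {0}
  L1 = {5}
  L2 = {4}
first hit 4 at d=2 via tau·tau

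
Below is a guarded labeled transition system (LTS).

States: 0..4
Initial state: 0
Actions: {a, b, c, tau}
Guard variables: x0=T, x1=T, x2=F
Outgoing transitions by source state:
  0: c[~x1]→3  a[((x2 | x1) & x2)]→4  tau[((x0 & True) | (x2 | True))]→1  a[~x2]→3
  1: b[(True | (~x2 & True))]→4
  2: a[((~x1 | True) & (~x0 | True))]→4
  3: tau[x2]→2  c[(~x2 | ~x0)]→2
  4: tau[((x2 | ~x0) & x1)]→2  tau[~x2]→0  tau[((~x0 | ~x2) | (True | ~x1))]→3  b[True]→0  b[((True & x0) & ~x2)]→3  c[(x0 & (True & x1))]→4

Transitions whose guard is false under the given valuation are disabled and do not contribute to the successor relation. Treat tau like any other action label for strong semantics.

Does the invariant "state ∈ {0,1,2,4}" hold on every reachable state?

Answer: INVARIANT VIOLATED at state 3

Trace:
Inv-set: {0,1,2,4}
R = {0,1,2,3,4}
  0: safe
  1: safe
  2: safe
  3: outside
  4: safe
witness against invariant: a → 3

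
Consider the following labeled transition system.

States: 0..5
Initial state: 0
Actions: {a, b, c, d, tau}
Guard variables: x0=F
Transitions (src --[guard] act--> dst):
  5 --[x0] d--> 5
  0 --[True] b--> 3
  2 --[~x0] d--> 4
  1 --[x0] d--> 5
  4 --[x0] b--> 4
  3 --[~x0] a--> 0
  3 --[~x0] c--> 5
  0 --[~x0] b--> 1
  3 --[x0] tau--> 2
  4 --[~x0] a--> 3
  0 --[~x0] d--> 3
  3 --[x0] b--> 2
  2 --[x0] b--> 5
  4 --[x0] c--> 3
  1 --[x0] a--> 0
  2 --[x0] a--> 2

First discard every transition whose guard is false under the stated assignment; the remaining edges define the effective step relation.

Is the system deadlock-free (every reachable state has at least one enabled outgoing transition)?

Answer: DEADLOCK at state 1

Working:
Reach set: {0,1,3,5}
  0: b→1  b→3  d→3  [deg 3]
  1: ∅  [STUCK]
  3: a→0  c→5  [deg 2]
  5: ∅  [STUCK]
trace reaching 1: b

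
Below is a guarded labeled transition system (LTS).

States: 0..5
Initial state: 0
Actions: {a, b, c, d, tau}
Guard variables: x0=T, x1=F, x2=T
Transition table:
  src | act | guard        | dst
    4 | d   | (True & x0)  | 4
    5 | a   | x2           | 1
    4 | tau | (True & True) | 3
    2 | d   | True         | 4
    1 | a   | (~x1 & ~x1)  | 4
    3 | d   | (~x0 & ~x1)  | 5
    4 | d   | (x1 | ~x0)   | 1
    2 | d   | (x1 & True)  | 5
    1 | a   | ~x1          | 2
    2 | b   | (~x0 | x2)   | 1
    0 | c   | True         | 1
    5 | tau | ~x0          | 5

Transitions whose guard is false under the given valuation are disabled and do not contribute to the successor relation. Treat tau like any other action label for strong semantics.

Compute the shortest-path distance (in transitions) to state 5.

Answer: UNREACHABLE

Analysis:
BFS to 5:
  depth 0: {0}
  depth 1: {1}
  depth 2: {2,4}
  depth 3: {3}
5 never appears.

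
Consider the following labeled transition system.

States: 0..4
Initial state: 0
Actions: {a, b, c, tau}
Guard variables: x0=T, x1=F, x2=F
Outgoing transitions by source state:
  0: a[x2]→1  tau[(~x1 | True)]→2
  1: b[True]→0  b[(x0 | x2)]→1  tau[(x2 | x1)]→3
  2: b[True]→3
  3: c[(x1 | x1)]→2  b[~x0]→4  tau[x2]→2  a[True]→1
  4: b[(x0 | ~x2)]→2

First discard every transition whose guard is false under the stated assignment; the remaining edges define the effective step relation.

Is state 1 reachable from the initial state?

After dropping false guards: 6 live edges.
L0 = {0}
L1 = {2}  total {0,2}
L2 = {3}  total {0,2,3}
L3 = {1}  total {0,1,2,3}
Reach set: {0,1,2,3}
witness 1: tau·b·a

Answer: REACHABLE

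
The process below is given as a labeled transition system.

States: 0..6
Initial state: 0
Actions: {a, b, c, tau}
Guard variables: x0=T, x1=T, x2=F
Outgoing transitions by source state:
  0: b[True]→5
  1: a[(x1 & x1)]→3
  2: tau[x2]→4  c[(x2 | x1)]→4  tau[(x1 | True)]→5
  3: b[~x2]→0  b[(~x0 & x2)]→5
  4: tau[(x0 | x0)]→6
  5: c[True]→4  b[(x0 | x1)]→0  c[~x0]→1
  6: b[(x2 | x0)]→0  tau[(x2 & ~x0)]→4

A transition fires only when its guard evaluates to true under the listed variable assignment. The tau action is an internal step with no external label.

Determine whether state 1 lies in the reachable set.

9 transition(s) survive guard evaluation.
L0 = {0}
L1 = {5}  cumulative {0,5}
L2 = {4}  cumulative {0,4,5}
L3 = {6}  cumulative {0,4,5,6}
Reachable = {0,4,5,6}

Answer: UNREACHABLE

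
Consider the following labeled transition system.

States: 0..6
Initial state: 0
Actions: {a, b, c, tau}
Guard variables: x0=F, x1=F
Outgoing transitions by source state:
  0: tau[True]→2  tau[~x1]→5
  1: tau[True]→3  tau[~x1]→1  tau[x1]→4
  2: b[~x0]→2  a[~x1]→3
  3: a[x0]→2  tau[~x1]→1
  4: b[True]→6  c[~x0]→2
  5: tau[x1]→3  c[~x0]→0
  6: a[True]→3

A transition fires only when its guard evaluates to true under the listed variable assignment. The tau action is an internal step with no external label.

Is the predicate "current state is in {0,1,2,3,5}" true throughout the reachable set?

Inv-set: {0,1,2,3,5}
Reach set: {0,1,2,3,5}
  0: ✓
  1: ✓
  2: ✓
  3: ✓
  5: ✓

Answer: INVARIANT HOLDS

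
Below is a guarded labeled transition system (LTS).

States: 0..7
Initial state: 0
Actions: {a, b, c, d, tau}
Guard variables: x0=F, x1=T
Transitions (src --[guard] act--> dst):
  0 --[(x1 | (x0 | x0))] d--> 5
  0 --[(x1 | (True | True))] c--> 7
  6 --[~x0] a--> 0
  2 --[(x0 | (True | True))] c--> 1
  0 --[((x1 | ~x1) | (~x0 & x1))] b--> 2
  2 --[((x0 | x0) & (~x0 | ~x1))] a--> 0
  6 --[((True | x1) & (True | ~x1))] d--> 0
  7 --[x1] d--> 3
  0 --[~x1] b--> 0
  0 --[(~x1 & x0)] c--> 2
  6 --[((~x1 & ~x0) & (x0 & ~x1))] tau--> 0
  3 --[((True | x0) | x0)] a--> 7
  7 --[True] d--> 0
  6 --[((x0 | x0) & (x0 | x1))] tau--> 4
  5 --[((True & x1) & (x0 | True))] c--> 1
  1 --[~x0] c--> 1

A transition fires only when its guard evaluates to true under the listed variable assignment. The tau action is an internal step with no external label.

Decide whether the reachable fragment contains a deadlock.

Reachable = {0,1,2,3,5,7}
  0: b→2  c→7  d→5  [deg 3]
  1: c→1  [deg 1]
  2: c→1  [deg 1]
  3: a→7  [deg 1]
  5: c→1  [deg 1]
  7: d→0  d→3  [deg 2]

Answer: DEADLOCK-FREE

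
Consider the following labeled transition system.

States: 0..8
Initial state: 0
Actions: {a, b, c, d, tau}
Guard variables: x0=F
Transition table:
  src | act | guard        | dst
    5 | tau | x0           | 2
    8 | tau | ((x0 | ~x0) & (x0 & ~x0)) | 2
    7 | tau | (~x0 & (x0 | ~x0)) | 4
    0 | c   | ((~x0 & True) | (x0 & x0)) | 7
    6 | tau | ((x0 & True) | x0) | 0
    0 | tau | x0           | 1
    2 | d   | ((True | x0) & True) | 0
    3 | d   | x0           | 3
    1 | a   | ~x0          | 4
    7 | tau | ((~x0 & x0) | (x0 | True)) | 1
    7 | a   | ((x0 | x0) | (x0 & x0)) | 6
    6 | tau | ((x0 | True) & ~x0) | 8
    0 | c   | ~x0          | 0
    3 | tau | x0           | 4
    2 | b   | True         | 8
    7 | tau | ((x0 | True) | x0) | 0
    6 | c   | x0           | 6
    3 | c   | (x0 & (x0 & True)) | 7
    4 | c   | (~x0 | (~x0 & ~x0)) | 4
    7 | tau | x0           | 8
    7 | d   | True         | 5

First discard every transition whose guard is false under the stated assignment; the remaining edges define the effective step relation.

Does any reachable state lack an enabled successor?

R = {0,1,4,5,7}
  0: c→0  c→7  [2 exit(s)]
  1: a→4  [1 exit(s)]
  4: c→4  [1 exit(s)]
  5: ∅  [STUCK]
  7: d→5  tau→0  tau→1  tau→4  [4 exit(s)]
witness 5: c·d

Answer: DEADLOCK at state 5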